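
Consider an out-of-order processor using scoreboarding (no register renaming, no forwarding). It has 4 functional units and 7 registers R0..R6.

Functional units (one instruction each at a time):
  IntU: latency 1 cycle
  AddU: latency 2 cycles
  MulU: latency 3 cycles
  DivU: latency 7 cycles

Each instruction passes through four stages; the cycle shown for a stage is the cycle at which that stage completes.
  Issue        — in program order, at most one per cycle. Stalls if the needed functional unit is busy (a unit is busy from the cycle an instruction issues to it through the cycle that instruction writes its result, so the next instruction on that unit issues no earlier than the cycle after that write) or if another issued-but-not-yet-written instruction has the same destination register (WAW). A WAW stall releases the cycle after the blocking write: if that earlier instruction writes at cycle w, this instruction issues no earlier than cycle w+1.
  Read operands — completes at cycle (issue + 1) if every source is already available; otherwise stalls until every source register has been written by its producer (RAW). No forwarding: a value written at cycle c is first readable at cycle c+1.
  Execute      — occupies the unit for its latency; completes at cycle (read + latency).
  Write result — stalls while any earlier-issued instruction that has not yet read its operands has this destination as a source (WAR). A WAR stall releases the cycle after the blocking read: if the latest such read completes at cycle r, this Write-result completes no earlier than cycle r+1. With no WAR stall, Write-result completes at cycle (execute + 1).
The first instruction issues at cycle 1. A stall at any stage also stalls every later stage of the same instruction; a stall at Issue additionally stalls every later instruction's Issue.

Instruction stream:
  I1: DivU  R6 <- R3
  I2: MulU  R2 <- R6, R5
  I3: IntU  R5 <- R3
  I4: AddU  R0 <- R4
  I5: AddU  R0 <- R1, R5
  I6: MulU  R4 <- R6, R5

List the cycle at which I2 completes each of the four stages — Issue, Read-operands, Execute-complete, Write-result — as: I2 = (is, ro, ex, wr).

I1  is:1  ro:2  ex:9  wr:10
I2  is:2  ro:11  ex:14  wr:15  — RAW R6: wait I1 write@10
I3  is:3  ro:4  ex:5  wr:12  — WAR R5: wait I2 read@11
I4  is:4  ro:5  ex:7  wr:8
I5  is:9  ro:13  ex:15  wr:16  — struct: AddU busy until I4 writes@8, RAW R5: wait I3 write@12
I6  is:16  ro:17  ex:20  wr:21  — struct: MulU busy until I2 writes@15

I2 = (2, 11, 14, 15)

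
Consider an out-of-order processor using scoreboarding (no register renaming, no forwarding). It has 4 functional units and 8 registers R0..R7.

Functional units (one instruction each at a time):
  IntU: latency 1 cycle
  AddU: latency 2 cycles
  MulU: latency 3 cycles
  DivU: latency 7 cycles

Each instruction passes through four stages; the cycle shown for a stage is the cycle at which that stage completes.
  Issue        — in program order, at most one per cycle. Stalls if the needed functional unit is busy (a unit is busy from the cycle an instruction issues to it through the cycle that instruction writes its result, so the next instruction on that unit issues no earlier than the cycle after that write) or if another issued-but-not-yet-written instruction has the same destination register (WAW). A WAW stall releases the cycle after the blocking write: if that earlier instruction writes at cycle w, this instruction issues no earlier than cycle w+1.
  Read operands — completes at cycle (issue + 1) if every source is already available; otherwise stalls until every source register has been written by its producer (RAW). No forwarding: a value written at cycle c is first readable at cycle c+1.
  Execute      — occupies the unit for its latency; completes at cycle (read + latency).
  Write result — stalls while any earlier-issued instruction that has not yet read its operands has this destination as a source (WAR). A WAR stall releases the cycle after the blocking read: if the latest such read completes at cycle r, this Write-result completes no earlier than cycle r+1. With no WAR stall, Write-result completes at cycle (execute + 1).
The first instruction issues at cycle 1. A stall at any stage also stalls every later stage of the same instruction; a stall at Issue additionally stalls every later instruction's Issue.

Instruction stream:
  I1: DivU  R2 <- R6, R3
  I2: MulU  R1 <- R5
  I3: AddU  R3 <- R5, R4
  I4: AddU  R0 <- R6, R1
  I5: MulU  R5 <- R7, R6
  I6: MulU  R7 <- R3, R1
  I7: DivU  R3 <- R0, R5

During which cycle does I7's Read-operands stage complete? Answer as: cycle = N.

cycle = 17

  I1 | 1 | 2 | 9 | 10
  I2 | 2 | 3 | 6 | 7
  I3 | 3 | 4 | 6 | 7
  I4 | 8 | 9 | 11 | 12   struct: AddU busy until I3 writes@7
  I5 | 9 | 10 | 13 | 14
  I6 | 15 | 16 | 19 | 20   struct: MulU busy until I5 writes@14
  I7 | 16 | 17 | 24 | 25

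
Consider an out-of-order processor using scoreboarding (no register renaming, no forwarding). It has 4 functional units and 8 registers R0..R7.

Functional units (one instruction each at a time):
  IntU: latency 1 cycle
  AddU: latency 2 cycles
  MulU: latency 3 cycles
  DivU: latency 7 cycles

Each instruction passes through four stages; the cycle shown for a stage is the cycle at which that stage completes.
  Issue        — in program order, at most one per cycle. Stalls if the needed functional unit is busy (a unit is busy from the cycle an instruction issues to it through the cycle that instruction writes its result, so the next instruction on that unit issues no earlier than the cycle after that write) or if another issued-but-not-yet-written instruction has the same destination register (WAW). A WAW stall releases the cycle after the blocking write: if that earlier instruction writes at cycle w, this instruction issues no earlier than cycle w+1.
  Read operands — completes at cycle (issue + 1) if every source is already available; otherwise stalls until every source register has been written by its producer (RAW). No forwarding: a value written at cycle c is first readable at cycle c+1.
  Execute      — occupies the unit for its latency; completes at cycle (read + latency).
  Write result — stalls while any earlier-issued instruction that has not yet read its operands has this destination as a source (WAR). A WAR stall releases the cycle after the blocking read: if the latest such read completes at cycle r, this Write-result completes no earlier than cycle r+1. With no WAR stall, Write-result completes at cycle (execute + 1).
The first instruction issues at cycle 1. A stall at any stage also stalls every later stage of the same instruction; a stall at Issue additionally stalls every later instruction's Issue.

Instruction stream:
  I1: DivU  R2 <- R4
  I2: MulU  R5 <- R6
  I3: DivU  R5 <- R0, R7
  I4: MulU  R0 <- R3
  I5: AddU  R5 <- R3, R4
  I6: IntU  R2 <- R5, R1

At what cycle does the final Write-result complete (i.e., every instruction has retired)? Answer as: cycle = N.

I1: IS=1 RO=2 EX=9 WR=10
I2: IS=2 RO=3 EX=6 WR=7
I3: IS=11 RO=12 EX=19 WR=20  [struct: DivU busy until I1 writes@10]
I4: IS=12 RO=13 EX=16 WR=17
I5: IS=21 RO=22 EX=24 WR=25  [WAW R5: wait I3 write@20]
I6: IS=22 RO=26 EX=27 WR=28  [RAW R5: wait I5 write@25]

cycle = 28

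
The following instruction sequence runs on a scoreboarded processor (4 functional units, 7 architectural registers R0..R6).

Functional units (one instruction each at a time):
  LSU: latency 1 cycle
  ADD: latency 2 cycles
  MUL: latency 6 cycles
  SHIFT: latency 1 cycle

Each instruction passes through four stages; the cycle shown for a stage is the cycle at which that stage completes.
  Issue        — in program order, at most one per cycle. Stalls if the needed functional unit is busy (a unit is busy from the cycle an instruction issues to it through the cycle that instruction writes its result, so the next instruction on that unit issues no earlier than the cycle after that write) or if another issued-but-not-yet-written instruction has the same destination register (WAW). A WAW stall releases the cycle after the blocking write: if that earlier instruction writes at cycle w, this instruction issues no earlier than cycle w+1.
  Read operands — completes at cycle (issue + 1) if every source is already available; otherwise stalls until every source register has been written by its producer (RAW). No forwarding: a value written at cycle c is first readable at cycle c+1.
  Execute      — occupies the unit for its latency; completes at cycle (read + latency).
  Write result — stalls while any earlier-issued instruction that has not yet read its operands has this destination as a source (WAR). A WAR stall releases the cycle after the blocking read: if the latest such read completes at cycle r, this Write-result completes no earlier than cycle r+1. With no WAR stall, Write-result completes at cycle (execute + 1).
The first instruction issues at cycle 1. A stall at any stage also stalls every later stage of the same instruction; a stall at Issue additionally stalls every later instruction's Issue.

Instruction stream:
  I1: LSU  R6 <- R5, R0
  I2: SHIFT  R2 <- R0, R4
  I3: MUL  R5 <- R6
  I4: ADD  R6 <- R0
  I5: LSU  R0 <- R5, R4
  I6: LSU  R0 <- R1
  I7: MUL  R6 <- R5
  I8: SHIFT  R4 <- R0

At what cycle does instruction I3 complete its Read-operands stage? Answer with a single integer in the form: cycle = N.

[I1] 1/2/3/4
[I2] 2/3/4/5
[I3] 3/5/11/12  (RAW R6: wait I1 write@4)
[I4] 5/6/8/9  (WAW R6: wait I1 write@4)
[I5] 6/13/14/15  (RAW R5: wait I3 write@12)
[I6] 16/17/18/19  (struct: LSU busy until I5 writes@15)
[I7] 17/18/24/25
[I8] 18/20/21/22  (RAW R0: wait I6 write@19)

cycle = 5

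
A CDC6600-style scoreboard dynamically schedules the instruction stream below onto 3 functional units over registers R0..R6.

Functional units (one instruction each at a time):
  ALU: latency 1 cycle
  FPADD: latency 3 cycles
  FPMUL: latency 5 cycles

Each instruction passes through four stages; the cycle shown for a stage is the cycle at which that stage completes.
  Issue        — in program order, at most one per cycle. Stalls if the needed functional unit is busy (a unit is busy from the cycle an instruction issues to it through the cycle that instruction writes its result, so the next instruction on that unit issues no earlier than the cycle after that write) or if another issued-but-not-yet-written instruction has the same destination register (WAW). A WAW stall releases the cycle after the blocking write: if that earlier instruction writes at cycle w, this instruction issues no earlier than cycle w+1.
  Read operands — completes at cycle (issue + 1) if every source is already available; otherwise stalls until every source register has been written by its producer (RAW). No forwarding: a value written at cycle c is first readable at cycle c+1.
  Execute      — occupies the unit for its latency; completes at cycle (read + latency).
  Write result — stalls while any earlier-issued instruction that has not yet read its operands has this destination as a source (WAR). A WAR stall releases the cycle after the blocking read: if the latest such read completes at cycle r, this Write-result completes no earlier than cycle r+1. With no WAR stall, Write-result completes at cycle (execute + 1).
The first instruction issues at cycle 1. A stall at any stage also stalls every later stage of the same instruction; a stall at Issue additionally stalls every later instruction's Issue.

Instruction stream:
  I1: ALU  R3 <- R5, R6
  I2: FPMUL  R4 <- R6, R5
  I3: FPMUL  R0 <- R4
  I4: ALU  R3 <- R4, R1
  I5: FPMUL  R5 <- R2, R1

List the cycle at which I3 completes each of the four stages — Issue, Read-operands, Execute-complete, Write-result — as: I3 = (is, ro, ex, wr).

t=1  I1 dispatched to ALU
t=2  I1 operands ready | I2 dispatched to FPMUL
t=3  I1 complete | I2 operands ready
t=4  R3←I1
t=8  I2 complete
t=9  R4←I2
t=10  I3 dispatched to FPMUL
t=11  I3 operands ready | I4 dispatched to ALU
t=12  I4 operands ready
t=13  I4 complete
t=14  R3←I4
t=16  I3 complete
t=17  R0←I3
t=18  I5 dispatched to FPMUL
t=19  I5 operands ready
t=24  I5 complete
t=25  R5←I5

I3 = (10, 11, 16, 17)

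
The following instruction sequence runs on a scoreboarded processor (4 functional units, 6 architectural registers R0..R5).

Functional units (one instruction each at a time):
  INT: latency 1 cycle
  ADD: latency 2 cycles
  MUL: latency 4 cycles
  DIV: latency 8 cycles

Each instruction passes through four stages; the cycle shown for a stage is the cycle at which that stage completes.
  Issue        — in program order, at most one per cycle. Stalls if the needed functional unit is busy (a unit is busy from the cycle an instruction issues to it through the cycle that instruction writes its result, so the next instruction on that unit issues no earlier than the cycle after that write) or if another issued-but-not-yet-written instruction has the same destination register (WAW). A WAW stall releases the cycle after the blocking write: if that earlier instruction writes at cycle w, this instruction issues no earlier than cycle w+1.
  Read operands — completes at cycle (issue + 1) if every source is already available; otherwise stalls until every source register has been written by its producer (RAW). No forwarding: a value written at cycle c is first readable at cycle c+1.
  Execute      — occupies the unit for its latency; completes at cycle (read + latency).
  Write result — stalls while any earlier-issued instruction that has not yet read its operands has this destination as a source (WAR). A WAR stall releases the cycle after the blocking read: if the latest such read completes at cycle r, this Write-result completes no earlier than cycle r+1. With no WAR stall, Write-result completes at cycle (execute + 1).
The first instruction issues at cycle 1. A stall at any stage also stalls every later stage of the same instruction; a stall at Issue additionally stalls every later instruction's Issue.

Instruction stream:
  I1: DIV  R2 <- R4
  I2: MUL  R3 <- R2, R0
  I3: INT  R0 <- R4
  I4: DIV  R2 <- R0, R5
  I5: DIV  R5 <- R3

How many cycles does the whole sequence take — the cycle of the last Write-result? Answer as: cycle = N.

c1: I1→DIV
c2: I1 RO, I2→MUL
c3: I3→INT
c4: I3 RO
c5: I3 EX
c10: I1 EX
c11: I1 WR R2
c12: I2 RO, I4→DIV
c13: I3 WR R0
c14: I4 RO
c16: I2 EX
c17: I2 WR R3
c22: I4 EX
c23: I4 WR R2
c24: I5→DIV
c25: I5 RO
c33: I5 EX
c34: I5 WR R5

cycle = 34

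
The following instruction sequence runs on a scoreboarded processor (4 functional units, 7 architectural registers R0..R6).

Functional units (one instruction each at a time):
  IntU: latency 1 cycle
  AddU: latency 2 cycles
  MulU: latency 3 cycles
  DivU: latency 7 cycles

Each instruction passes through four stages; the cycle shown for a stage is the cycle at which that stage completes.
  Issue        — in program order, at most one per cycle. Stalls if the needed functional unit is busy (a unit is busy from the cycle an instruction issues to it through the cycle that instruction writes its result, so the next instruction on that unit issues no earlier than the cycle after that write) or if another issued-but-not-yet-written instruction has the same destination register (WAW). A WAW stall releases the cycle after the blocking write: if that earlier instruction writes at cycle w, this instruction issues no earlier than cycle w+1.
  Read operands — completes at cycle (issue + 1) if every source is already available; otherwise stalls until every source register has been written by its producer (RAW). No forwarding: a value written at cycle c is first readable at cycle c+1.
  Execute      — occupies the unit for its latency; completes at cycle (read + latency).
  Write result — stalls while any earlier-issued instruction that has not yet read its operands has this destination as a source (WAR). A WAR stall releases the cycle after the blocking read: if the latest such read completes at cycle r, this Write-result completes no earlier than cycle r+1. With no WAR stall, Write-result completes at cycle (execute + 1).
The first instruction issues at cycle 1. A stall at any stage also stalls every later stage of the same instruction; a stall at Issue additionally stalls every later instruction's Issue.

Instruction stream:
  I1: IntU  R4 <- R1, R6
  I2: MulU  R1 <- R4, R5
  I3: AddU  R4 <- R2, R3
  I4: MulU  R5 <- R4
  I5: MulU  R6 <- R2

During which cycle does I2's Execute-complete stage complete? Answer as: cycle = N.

t=1  I1 dispatched to IntU
t=2  I1 operands ready; I2 dispatched to MulU
t=3  I1 complete
t=4  R4←I1
t=5  I2 operands ready; I3 dispatched to AddU
t=6  I3 operands ready
t=8  I2 complete; I3 complete
t=9  R1←I2; R4←I3
t=10  I4 dispatched to MulU
t=11  I4 operands ready
t=14  I4 complete
t=15  R5←I4
t=16  I5 dispatched to MulU
t=17  I5 operands ready
t=20  I5 complete
t=21  R6←I5

cycle = 8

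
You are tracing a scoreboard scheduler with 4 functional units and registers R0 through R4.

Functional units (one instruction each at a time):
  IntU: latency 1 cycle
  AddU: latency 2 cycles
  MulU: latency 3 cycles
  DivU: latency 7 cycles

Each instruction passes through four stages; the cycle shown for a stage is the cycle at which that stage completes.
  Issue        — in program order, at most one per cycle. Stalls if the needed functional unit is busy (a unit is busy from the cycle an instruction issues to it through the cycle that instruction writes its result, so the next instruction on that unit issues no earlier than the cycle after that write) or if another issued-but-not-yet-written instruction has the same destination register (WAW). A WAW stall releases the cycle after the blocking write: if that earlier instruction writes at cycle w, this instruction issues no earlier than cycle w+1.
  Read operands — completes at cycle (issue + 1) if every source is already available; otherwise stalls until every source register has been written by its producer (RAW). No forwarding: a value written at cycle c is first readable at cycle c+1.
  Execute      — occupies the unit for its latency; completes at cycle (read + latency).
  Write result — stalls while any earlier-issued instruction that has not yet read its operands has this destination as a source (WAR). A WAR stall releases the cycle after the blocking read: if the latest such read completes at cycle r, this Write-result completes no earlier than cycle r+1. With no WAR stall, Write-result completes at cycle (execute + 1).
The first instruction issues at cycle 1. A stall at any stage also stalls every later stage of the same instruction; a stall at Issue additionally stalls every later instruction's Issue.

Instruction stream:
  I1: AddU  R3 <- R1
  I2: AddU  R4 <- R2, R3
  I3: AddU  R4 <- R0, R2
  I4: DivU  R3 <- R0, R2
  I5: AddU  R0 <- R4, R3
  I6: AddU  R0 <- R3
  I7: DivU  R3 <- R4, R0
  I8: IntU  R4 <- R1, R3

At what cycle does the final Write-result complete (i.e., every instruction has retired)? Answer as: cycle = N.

c1: issue I1 (AddU)
c2: I1 read-ops
c4: I1 finished on AddU
c5: I1→R3
c6: issue I2 (AddU)
c7: I2 read-ops
c9: I2 finished on AddU
c10: I2→R4
c11: issue I3 (AddU)
c12: I3 read-ops | issue I4 (DivU)
c13: I4 read-ops
c14: I3 finished on AddU
c15: I3→R4
c16: issue I5 (AddU)
c20: I4 finished on DivU
c21: I4→R3
c22: I5 read-ops
c24: I5 finished on AddU
c25: I5→R0
c26: issue I6 (AddU)
c27: I6 read-ops | issue I7 (DivU)
c28: issue I8 (IntU)
c29: I6 finished on AddU
c30: I6→R0
c31: I7 read-ops
c38: I7 finished on DivU
c39: I7→R3
c40: I8 read-ops
c41: I8 finished on IntU
c42: I8→R4

cycle = 42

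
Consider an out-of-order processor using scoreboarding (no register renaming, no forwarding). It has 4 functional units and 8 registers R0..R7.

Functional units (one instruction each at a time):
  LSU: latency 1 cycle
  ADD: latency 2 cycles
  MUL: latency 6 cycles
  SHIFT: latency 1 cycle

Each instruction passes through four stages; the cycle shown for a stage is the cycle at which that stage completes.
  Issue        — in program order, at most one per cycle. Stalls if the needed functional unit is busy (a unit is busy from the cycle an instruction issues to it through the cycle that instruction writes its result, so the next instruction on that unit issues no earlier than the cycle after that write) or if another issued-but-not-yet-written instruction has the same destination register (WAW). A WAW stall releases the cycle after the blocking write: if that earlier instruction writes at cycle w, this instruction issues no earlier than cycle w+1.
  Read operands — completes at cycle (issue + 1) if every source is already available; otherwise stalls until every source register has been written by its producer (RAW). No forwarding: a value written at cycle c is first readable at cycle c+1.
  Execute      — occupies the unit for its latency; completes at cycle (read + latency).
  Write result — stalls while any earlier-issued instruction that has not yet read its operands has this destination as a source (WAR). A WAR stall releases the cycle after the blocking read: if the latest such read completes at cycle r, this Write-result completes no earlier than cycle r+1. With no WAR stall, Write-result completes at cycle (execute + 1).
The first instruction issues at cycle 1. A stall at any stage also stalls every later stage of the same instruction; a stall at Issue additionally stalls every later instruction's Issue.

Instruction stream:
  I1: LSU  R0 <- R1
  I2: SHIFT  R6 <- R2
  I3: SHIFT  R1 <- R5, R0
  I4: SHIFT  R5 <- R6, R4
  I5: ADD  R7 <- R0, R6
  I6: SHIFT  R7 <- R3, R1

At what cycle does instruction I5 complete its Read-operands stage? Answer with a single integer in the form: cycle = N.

cycle = 12

  I1 | 1 | 2 | 3 | 4
  I2 | 2 | 3 | 4 | 5
  I3 | 6 | 7 | 8 | 9   struct: SHIFT busy until I2 writes@5
  I4 | 10 | 11 | 12 | 13   struct: SHIFT busy until I3 writes@9
  I5 | 11 | 12 | 14 | 15
  I6 | 16 | 17 | 18 | 19   WAW R7: wait I5 write@15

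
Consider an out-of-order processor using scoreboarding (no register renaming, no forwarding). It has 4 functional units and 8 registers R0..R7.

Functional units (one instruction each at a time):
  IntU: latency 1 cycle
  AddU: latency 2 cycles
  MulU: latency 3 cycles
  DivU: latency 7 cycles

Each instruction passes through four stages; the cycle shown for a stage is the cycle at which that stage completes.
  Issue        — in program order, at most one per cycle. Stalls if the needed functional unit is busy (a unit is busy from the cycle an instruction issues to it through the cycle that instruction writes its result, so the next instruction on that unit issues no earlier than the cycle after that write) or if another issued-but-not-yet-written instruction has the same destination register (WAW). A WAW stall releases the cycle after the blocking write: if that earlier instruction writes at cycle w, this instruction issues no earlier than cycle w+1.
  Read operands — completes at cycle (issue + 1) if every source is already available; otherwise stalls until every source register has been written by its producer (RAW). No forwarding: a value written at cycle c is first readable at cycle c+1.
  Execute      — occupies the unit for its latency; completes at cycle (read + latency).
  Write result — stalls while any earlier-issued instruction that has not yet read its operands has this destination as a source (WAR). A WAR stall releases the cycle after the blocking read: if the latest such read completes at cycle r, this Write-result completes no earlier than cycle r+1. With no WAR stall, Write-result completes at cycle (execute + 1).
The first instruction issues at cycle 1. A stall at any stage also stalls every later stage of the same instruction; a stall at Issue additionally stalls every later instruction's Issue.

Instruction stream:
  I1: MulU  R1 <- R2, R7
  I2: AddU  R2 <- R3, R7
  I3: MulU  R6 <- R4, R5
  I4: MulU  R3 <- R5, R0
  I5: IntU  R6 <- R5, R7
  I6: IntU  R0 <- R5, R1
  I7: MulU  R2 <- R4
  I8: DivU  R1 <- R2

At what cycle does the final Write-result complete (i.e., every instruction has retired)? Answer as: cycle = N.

  I1 | 1 | 2 | 5 | 6
  I2 | 2 | 3 | 5 | 6
  I3 | 7 | 8 | 11 | 12   struct: MulU busy until I1 writes@6
  I4 | 13 | 14 | 17 | 18   struct: MulU busy until I3 writes@12
  I5 | 14 | 15 | 16 | 17
  I6 | 18 | 19 | 20 | 21   struct: IntU busy until I5 writes@17
  I7 | 19 | 20 | 23 | 24
  I8 | 20 | 25 | 32 | 33   RAW R2: wait I7 write@24

cycle = 33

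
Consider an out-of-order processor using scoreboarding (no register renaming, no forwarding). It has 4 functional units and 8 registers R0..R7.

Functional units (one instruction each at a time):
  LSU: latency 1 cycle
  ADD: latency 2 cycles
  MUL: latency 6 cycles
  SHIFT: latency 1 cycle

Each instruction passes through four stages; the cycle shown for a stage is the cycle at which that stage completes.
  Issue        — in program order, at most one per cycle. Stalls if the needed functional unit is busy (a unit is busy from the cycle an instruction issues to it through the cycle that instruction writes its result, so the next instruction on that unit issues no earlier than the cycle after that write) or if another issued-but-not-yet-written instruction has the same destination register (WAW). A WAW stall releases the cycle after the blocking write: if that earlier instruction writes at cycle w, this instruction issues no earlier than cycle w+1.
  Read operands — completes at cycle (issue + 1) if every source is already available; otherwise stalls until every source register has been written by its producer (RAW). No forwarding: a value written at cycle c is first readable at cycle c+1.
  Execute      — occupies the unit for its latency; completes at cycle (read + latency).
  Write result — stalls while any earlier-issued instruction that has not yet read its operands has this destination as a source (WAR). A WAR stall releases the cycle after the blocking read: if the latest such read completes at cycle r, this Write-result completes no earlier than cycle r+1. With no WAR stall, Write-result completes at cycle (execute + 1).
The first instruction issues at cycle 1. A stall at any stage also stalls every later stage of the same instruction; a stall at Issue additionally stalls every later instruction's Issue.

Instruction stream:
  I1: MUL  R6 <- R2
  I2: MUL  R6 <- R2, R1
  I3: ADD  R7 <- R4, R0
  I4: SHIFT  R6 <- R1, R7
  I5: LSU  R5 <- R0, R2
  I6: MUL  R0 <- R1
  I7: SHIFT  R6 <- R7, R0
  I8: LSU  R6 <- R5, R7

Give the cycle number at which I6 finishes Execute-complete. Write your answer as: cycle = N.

cycle = 28

  I1 | 1 | 2 | 8 | 9
  I2 | 10 | 11 | 17 | 18   struct: MUL busy until I1 writes@9
  I3 | 11 | 12 | 14 | 15
  I4 | 19 | 20 | 21 | 22   WAW R6: wait I2 write@18
  I5 | 20 | 21 | 22 | 23
  I6 | 21 | 22 | 28 | 29
  I7 | 23 | 30 | 31 | 32   struct: SHIFT busy until I4 writes@22 · RAW R0: wait I6 write@29
  I8 | 33 | 34 | 35 | 36   WAW R6: wait I7 write@32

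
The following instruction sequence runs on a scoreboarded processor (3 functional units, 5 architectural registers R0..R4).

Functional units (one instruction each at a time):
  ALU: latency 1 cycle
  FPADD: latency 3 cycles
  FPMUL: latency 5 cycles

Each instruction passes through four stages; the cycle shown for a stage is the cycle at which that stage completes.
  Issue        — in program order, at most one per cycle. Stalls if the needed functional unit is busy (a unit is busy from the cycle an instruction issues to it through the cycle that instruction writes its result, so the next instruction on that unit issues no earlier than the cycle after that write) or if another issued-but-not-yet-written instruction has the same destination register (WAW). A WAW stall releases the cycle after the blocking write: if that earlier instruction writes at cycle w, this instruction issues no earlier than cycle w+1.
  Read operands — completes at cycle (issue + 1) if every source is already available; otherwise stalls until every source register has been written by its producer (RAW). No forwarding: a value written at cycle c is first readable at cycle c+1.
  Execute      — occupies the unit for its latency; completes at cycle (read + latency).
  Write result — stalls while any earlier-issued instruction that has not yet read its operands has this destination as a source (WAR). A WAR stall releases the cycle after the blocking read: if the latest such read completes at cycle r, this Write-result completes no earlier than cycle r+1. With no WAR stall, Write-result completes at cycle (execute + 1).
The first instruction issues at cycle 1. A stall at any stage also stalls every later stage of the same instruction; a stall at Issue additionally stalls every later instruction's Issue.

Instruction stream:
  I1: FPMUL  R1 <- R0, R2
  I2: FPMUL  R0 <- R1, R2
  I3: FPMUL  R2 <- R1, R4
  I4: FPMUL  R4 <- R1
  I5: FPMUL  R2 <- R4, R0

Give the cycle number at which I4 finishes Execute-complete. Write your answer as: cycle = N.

cycle 1: issue I1 (FPMUL)
cycle 2: I1 read-ops
cycle 7: I1 finished on FPMUL
cycle 8: I1→R1
cycle 9: issue I2 (FPMUL)
cycle 10: I2 read-ops
cycle 15: I2 finished on FPMUL
cycle 16: I2→R0
cycle 17: issue I3 (FPMUL)
cycle 18: I3 read-ops
cycle 23: I3 finished on FPMUL
cycle 24: I3→R2
cycle 25: issue I4 (FPMUL)
cycle 26: I4 read-ops
cycle 31: I4 finished on FPMUL
cycle 32: I4→R4
cycle 33: issue I5 (FPMUL)
cycle 34: I5 read-ops
cycle 39: I5 finished on FPMUL
cycle 40: I5→R2

cycle = 31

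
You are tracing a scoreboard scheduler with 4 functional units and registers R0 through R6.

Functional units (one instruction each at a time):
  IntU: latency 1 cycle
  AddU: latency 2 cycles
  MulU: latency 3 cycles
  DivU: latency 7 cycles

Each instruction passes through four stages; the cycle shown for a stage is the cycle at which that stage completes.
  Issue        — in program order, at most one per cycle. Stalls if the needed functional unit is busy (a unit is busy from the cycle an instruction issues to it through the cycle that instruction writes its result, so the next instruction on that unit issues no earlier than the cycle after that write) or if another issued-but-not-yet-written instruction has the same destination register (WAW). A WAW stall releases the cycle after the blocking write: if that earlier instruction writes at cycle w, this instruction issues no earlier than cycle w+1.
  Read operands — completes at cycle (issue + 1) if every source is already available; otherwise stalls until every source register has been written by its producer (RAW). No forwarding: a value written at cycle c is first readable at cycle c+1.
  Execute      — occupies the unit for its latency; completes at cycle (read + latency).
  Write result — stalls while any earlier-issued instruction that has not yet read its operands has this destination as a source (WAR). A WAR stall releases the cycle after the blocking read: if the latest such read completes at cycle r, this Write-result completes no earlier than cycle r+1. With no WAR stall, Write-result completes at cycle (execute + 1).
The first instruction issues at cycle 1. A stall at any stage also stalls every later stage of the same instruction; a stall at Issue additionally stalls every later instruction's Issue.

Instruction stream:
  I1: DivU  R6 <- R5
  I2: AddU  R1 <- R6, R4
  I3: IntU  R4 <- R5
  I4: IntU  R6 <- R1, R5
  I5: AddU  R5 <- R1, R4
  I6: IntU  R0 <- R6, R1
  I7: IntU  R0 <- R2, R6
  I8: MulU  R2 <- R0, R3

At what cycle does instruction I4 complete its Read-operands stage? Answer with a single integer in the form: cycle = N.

t=1  I1→DivU
t=2  I1 RO · I2→AddU
t=3  I3→IntU
t=4  I3 RO
t=5  I3 EX
t=9  I1 EX
t=10  I1 WR R6
t=11  I2 RO
t=12  I3 WR R4
t=13  I2 EX · I4→IntU
t=14  I2 WR R1
t=15  I4 RO · I5→AddU
t=16  I4 EX · I5 RO
t=17  I4 WR R6
t=18  I5 EX · I6→IntU
t=19  I5 WR R5 · I6 RO
t=20  I6 EX
t=21  I6 WR R0
t=22  I7→IntU
t=23  I7 RO · I8→MulU
t=24  I7 EX
t=25  I7 WR R0
t=26  I8 RO
t=29  I8 EX
t=30  I8 WR R2

cycle = 15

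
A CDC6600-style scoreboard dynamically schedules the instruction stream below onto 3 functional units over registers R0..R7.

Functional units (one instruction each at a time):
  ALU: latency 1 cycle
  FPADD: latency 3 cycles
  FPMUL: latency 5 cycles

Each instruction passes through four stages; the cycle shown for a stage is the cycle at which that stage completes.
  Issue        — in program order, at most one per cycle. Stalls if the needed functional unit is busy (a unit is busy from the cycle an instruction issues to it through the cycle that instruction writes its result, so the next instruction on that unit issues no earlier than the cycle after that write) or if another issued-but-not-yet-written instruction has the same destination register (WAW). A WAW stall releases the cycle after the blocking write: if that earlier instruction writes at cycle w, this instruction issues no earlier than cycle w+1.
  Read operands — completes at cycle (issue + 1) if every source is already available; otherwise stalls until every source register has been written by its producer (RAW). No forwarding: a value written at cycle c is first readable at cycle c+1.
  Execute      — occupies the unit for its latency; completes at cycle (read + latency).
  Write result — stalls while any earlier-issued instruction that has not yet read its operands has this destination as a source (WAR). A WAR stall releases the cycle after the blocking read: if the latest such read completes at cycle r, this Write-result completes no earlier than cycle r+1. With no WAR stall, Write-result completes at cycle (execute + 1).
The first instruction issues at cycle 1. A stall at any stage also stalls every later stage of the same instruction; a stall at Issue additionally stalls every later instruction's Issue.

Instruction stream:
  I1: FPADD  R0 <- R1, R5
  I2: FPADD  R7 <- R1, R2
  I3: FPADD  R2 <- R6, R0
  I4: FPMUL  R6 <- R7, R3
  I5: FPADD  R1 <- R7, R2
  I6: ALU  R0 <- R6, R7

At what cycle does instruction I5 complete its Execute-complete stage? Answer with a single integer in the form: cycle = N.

cycle = 23

cycle 1: I1 issues→FPADD
cycle 2: I1 reads
cycle 5: I1 exec-done
cycle 6: I1 writes R0
cycle 7: I2 issues→FPADD
cycle 8: I2 reads
cycle 11: I2 exec-done
cycle 12: I2 writes R7
cycle 13: I3 issues→FPADD
cycle 14: I3 reads; I4 issues→FPMUL
cycle 15: I4 reads
cycle 17: I3 exec-done
cycle 18: I3 writes R2
cycle 19: I5 issues→FPADD
cycle 20: I4 exec-done; I5 reads; I6 issues→ALU
cycle 21: I4 writes R6
cycle 22: I6 reads
cycle 23: I5 exec-done; I6 exec-done
cycle 24: I5 writes R1; I6 writes R0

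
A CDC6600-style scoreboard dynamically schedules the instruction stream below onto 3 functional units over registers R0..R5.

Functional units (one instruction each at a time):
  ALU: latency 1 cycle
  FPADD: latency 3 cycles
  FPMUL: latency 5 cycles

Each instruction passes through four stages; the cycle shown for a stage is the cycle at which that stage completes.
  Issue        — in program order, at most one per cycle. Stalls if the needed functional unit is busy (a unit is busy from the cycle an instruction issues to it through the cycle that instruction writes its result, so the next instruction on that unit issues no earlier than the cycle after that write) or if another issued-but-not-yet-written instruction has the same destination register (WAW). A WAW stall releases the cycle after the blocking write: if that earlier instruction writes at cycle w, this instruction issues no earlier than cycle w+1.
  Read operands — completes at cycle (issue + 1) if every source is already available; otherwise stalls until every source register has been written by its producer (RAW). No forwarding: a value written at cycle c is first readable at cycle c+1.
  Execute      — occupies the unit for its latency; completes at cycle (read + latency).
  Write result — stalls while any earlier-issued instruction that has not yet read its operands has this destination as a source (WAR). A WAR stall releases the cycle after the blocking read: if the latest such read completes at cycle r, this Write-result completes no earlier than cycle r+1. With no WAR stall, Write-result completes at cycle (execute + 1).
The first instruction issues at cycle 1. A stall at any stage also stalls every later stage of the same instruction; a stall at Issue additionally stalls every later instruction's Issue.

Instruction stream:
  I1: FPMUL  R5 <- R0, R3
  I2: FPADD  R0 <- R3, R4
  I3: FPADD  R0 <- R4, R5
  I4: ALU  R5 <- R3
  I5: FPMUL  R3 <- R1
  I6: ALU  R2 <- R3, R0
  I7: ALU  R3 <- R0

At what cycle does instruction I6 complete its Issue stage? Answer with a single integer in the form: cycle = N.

c1: I1→FPMUL
c2: I1 RO, I2→FPADD
c3: I2 RO
c6: I2 EX
c7: I1 EX, I2 WR R0
c8: I1 WR R5, I3→FPADD
c9: I3 RO, I4→ALU
c10: I4 RO, I5→FPMUL
c11: I4 EX, I5 RO
c12: I3 EX, I4 WR R5
c13: I3 WR R0, I6→ALU
c16: I5 EX
c17: I5 WR R3
c18: I6 RO
c19: I6 EX
c20: I6 WR R2
c21: I7→ALU
c22: I7 RO
c23: I7 EX
c24: I7 WR R3

cycle = 13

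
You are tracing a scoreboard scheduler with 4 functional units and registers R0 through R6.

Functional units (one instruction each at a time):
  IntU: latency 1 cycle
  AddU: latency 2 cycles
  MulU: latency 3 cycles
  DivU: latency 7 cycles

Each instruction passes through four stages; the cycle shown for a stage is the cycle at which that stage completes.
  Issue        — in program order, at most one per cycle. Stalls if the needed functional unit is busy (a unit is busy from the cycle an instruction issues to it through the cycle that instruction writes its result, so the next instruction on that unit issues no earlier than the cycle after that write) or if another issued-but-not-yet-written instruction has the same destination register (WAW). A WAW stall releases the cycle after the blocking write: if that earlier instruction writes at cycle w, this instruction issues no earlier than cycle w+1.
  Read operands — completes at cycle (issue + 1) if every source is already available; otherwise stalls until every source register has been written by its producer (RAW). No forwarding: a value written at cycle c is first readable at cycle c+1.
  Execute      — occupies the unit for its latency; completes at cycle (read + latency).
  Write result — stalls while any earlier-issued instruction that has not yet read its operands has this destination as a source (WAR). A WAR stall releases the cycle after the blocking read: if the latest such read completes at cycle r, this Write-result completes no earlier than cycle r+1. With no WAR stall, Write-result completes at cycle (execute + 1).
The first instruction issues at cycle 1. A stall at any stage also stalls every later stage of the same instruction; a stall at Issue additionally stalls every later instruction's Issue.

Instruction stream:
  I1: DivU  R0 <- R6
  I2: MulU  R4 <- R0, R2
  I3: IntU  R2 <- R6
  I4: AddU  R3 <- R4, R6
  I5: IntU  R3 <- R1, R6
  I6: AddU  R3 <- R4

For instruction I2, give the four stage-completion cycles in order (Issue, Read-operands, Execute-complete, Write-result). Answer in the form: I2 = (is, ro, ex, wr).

t=1  I1 issues→DivU
t=2  I1 reads · I2 issues→MulU
t=3  I3 issues→IntU
t=4  I3 reads · I4 issues→AddU
t=5  I3 exec-done
t=9  I1 exec-done
t=10  I1 writes R0
t=11  I2 reads
t=12  I3 writes R2
t=14  I2 exec-done
t=15  I2 writes R4
t=16  I4 reads
t=18  I4 exec-done
t=19  I4 writes R3
t=20  I5 issues→IntU
t=21  I5 reads
t=22  I5 exec-done
t=23  I5 writes R3
t=24  I6 issues→AddU
t=25  I6 reads
t=27  I6 exec-done
t=28  I6 writes R3

I2 = (2, 11, 14, 15)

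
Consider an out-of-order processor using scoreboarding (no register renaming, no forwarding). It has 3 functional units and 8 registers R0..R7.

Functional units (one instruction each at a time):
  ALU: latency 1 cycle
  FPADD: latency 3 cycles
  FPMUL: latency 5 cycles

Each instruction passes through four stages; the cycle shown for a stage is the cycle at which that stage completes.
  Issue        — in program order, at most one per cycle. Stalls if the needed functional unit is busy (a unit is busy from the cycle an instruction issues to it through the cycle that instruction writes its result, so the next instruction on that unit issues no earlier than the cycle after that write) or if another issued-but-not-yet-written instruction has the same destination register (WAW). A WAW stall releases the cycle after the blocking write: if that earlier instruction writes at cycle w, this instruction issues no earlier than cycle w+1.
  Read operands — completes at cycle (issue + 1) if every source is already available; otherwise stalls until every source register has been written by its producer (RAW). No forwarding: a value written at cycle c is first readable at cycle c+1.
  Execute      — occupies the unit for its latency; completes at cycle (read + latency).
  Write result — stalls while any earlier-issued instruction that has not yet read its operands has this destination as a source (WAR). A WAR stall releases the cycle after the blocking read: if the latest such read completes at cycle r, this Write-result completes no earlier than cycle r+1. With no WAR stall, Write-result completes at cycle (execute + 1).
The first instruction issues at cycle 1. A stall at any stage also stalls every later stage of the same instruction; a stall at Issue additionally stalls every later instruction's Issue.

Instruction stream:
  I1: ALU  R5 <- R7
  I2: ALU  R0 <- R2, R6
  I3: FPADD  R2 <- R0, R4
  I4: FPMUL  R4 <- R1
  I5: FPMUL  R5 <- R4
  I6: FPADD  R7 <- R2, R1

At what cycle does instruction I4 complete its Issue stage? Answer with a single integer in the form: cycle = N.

I1  is:1  ro:2  ex:3  wr:4
I2  is:5  ro:6  ex:7  wr:8  — struct: ALU busy until I1 writes@4
I3  is:6  ro:9  ex:12  wr:13  — RAW R0: wait I2 write@8
I4  is:7  ro:8  ex:13  wr:14
I5  is:15  ro:16  ex:21  wr:22  — struct: FPMUL busy until I4 writes@14
I6  is:16  ro:17  ex:20  wr:21

cycle = 7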